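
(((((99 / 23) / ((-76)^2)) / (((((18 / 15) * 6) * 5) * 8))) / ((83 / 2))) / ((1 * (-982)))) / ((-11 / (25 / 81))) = 0.00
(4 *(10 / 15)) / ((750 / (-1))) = -4 / 1125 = -0.00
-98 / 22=-49 / 11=-4.45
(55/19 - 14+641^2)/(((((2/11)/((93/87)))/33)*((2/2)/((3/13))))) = 131770289376/7163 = 18395963.89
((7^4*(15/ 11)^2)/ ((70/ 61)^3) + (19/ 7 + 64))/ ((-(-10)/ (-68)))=-1740101317/ 84700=-20544.29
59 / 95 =0.62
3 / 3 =1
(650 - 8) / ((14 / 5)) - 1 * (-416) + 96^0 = 4524 / 7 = 646.29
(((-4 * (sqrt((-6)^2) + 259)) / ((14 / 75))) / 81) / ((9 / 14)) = -26500 / 243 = -109.05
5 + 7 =12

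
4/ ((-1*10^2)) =-1/ 25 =-0.04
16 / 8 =2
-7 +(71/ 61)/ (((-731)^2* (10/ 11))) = -2281720689/ 325960210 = -7.00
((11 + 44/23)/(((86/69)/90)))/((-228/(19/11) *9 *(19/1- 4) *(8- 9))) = 9/172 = 0.05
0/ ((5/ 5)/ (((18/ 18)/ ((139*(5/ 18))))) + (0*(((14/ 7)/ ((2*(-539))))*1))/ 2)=0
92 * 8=736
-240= -240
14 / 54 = 7 / 27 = 0.26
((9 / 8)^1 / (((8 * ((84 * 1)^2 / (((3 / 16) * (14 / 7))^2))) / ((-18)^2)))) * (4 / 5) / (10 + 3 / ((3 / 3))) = 729 / 13045760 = 0.00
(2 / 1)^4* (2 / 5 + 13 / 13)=112 / 5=22.40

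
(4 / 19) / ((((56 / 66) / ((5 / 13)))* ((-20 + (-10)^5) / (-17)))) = 187 / 11528972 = 0.00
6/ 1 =6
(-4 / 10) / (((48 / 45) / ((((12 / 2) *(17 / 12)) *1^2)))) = -51 / 16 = -3.19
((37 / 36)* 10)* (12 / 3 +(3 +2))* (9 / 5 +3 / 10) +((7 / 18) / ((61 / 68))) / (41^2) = 194.25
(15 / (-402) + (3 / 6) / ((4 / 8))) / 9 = 43 / 402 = 0.11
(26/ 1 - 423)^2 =157609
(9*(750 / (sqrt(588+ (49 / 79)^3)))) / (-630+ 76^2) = 266625*sqrt(467590651) / 106604749559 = 0.05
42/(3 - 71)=-21/34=-0.62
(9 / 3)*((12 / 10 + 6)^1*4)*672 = 290304 / 5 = 58060.80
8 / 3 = 2.67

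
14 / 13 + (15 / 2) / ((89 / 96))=10606 / 1157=9.17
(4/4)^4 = 1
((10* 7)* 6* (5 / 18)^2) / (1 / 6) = 1750 / 9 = 194.44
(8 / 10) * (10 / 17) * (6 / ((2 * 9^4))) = 8 / 37179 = 0.00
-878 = -878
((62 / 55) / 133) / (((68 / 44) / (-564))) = -3.09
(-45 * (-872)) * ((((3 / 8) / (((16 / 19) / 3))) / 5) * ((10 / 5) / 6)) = 55917 / 16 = 3494.81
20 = 20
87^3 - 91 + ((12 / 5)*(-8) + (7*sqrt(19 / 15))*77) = 539*sqrt(285) / 15 + 3291964 / 5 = 658999.42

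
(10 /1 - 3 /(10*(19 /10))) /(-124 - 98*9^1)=-187 /19114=-0.01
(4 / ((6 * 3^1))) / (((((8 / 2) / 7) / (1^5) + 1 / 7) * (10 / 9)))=7 / 25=0.28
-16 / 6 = -8 / 3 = -2.67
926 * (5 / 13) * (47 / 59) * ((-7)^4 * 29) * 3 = 45455900070 / 767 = 59264537.25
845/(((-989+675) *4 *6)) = -845/7536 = -0.11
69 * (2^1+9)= 759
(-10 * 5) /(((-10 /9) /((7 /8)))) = 315 /8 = 39.38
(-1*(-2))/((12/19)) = 19/6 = 3.17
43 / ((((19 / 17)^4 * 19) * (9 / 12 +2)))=14365612 / 27237089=0.53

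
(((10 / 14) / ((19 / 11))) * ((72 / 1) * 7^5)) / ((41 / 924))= 8785355040 / 779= 11277734.33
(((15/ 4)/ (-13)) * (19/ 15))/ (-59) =19/ 3068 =0.01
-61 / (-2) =61 / 2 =30.50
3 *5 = 15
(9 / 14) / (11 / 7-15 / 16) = 1.01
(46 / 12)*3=11.50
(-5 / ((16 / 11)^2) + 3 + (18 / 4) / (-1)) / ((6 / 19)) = -18791 / 1536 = -12.23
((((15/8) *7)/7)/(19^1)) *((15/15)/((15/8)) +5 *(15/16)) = 1253/2432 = 0.52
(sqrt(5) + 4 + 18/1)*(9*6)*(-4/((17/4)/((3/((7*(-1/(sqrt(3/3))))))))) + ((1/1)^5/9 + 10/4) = 2592*sqrt(5)/119 + 1032025/2142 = 530.51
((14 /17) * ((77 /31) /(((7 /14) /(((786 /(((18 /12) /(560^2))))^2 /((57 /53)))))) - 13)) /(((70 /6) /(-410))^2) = 8891811094331003100137976 /70091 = 126860953536559659587.36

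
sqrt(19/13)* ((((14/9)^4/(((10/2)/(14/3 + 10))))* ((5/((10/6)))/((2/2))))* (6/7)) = 482944* sqrt(247)/142155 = 53.39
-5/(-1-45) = 5/46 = 0.11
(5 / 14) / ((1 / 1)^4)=5 / 14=0.36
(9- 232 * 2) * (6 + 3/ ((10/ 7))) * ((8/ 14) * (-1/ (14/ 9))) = 9477/ 7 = 1353.86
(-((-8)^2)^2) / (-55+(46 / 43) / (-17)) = 74.39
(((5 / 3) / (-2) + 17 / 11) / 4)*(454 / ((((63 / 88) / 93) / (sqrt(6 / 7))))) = 661478*sqrt(42) / 441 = 9720.79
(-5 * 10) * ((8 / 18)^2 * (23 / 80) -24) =96970 / 81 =1197.16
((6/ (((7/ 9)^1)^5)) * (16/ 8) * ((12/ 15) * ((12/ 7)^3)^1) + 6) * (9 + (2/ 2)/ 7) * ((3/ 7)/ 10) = 486787611456/ 7061881225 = 68.93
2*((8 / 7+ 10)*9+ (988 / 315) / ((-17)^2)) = 18260996 / 91035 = 200.59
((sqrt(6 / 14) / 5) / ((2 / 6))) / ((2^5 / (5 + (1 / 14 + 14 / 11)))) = 0.08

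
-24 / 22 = -12 / 11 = -1.09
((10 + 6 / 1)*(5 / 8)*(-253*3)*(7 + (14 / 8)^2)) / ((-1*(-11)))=-55545 / 8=-6943.12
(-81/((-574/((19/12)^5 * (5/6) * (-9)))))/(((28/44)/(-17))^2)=-432933529655/57602048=-7515.94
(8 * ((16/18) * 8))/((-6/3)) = -28.44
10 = 10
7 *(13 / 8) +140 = 1211 / 8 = 151.38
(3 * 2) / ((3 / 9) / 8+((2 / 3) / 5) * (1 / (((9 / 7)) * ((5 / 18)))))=1200 / 83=14.46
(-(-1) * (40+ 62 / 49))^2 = 4088484 / 2401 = 1702.83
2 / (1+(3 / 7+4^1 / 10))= 35 / 32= 1.09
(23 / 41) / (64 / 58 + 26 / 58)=667 / 1845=0.36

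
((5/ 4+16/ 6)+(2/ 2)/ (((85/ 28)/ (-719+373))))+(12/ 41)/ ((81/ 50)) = -41356309/ 376380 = -109.88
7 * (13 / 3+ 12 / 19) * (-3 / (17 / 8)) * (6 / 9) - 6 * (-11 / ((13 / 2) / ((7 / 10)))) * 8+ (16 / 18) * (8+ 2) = 6243152 / 188955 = 33.04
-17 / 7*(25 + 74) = -1683 / 7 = -240.43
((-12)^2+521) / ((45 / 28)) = 3724 / 9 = 413.78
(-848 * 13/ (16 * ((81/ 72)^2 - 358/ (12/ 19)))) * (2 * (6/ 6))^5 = 325632/ 8353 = 38.98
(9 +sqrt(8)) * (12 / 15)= 8 * sqrt(2) / 5 +36 / 5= 9.46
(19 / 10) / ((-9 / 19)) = -361 / 90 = -4.01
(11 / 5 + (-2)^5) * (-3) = 447 / 5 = 89.40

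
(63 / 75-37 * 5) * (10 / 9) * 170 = -313072 / 9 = -34785.78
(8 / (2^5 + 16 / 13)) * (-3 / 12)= -13 / 216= -0.06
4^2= 16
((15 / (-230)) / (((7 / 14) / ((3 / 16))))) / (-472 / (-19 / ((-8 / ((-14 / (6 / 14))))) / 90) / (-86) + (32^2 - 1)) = -120099 / 4992395824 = -0.00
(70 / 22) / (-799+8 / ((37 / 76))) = -259 / 63701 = -0.00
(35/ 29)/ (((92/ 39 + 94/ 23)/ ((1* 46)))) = 103155/ 11977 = 8.61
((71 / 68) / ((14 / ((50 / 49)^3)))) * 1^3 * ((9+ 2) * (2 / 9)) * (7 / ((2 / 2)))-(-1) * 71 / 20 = 1766146087 / 360005940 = 4.91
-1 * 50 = -50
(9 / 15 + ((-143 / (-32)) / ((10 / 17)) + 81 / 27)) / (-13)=-3583 / 4160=-0.86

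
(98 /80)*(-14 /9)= -1.91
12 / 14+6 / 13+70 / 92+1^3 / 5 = 47711 / 20930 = 2.28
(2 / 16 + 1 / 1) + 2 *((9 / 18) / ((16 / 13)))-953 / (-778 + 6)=9795 / 3088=3.17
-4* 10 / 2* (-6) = 120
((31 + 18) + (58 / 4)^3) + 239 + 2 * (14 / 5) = 133689 / 40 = 3342.22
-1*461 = -461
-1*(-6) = 6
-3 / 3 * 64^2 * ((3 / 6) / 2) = -1024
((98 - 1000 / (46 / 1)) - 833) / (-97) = 17405 / 2231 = 7.80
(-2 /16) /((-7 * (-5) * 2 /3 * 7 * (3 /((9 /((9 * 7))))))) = -1 /27440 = -0.00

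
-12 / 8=-3 / 2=-1.50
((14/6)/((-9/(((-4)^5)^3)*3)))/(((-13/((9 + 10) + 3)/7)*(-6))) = 578746843136/3159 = 183205711.66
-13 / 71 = -0.18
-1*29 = -29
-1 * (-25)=25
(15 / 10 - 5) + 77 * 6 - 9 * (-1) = 935 / 2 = 467.50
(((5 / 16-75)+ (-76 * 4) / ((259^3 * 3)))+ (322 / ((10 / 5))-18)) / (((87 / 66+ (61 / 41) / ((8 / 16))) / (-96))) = -102772567187708 / 67289420667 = -1527.32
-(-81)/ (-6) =-27/ 2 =-13.50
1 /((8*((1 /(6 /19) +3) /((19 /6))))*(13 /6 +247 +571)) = 3 /38332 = 0.00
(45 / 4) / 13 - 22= -1099 / 52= -21.13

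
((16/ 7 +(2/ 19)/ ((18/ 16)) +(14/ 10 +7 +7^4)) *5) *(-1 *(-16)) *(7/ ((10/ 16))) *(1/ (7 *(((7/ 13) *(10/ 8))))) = 96076025344/ 209475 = 458651.51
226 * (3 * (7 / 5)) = 4746 / 5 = 949.20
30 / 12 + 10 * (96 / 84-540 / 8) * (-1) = 9325 / 14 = 666.07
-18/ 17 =-1.06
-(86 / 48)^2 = -1849 / 576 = -3.21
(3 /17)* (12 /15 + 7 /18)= 107 /510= 0.21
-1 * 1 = -1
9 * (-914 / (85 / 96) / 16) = -49356 / 85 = -580.66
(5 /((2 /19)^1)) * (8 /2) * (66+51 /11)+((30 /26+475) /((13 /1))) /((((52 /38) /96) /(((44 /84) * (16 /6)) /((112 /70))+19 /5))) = 12905096894 /507507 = 25428.41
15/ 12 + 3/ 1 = 17/ 4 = 4.25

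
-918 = -918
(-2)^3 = -8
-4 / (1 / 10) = -40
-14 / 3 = -4.67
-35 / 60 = -0.58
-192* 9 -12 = -1740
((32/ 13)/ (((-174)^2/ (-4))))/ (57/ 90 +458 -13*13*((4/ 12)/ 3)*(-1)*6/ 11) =-3520/ 5074956471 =-0.00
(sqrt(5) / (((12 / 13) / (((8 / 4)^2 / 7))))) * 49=91 * sqrt(5) / 3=67.83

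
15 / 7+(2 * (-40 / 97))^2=185935 / 65863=2.82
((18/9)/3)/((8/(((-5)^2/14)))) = 25/168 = 0.15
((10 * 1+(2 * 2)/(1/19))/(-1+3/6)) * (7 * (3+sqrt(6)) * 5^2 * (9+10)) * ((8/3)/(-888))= 571900 * sqrt(6)/333+571900/111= 9359.05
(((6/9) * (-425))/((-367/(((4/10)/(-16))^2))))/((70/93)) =527/822080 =0.00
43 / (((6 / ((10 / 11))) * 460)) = 43 / 3036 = 0.01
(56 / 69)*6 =112 / 23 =4.87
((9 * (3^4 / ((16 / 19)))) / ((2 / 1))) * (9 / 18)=13851 / 64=216.42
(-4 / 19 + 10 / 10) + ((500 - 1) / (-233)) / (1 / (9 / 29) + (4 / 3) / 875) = 0.13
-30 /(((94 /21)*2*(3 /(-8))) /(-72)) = -30240 /47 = -643.40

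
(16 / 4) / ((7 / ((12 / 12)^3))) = 4 / 7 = 0.57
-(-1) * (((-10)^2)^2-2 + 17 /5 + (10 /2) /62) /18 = 3100459 /5580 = 555.64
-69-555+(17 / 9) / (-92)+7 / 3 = -514757 / 828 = -621.69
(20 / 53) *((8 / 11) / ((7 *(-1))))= -160 / 4081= -0.04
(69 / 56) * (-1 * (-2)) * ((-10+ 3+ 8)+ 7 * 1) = 138 / 7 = 19.71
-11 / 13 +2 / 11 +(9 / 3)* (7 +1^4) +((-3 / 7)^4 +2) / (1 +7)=64795365 / 2746744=23.59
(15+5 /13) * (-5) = -1000 /13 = -76.92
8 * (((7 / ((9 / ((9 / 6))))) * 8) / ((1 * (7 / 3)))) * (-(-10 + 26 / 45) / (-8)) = -1696 / 45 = -37.69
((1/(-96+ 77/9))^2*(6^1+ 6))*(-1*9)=-8748/619369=-0.01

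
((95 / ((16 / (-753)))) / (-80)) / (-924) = -4769 / 78848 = -0.06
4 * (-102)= -408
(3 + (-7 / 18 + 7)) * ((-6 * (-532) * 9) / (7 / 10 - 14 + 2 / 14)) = -6442520 / 307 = -20985.41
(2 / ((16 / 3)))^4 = 0.02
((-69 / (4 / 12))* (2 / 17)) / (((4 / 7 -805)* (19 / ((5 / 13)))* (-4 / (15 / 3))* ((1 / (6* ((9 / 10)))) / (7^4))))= -156557205 / 15763046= -9.93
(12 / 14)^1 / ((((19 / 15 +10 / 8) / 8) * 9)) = 320 / 1057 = 0.30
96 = 96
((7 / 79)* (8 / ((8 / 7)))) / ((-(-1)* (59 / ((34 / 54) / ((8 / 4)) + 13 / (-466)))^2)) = 159643225 / 10883547698319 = 0.00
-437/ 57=-23/ 3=-7.67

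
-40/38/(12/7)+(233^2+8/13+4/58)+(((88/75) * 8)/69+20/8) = 4025026948529/74137050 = 54291.71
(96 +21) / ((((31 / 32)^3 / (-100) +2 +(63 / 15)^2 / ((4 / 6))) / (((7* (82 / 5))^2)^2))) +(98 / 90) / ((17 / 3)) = 28300380789768358663 / 39621873225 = 714261555.20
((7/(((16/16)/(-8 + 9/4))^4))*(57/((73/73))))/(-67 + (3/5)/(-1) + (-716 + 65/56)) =-3907979565/7010656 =-557.43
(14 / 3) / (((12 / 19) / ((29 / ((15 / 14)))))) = 26999 / 135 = 199.99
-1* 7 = -7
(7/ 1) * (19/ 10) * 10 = 133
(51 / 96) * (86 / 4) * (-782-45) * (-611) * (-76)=-7018070033 / 16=-438629377.06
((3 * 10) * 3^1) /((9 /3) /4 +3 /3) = 51.43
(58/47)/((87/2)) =4/141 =0.03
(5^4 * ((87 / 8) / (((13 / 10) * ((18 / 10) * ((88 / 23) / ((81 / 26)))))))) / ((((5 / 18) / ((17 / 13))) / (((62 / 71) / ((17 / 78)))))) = 44610.53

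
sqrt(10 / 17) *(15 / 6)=5 *sqrt(170) / 34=1.92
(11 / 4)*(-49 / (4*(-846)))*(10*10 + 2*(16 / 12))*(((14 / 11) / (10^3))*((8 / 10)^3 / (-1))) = -52822 / 19828125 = -0.00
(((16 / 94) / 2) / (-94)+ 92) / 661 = 203226 / 1460149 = 0.14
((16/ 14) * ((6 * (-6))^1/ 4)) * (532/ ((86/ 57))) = -3626.79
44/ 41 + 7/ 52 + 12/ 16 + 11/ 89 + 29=2948815/ 94874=31.08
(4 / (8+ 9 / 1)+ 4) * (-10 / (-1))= 720 / 17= 42.35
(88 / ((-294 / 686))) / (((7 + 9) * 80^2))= -77 / 38400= -0.00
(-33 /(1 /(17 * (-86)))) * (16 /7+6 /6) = 1109658 /7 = 158522.57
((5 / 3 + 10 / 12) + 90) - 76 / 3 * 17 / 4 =-91 / 6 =-15.17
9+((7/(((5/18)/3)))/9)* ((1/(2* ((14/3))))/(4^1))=369/40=9.22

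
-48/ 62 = -24/ 31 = -0.77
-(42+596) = -638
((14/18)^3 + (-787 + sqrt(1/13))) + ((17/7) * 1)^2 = -27884939/35721 + sqrt(13)/13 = -780.35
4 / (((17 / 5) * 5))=4 / 17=0.24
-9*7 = -63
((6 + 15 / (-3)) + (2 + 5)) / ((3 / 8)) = 64 / 3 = 21.33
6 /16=3 /8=0.38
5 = 5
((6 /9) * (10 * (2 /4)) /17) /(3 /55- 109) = -275 /152796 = -0.00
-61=-61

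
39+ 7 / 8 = 319 / 8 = 39.88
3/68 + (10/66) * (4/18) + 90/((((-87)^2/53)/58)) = 21453319/585684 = 36.63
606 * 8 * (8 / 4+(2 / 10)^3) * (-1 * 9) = -10951632 / 125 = -87613.06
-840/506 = -420/253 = -1.66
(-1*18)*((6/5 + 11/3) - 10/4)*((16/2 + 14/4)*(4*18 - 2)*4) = -137172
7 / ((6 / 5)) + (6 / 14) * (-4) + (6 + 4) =14.12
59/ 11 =5.36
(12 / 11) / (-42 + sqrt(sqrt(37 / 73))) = -0.03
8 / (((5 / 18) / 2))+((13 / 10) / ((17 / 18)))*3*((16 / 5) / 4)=25884 / 425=60.90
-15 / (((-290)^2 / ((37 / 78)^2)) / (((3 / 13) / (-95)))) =1369 / 14042345200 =0.00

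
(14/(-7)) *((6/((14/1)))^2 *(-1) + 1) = -80/49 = -1.63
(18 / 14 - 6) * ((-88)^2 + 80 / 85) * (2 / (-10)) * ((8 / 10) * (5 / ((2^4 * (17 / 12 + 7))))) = 13034736 / 60095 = 216.90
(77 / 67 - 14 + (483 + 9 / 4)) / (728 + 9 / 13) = 1645839 / 2538764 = 0.65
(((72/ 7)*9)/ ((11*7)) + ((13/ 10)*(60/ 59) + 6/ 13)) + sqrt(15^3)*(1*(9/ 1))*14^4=1234368/ 413413 + 5186160*sqrt(15)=20085914.30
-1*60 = -60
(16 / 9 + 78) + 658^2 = 3897394 / 9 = 433043.78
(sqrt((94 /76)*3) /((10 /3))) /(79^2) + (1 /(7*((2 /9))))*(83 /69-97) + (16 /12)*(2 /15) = -444887 /7245 + 3*sqrt(5358) /2371580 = -61.41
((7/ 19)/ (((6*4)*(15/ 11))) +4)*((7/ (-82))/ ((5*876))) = -0.00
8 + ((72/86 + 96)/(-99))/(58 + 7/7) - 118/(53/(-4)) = 74940452/4437213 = 16.89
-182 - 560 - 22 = -764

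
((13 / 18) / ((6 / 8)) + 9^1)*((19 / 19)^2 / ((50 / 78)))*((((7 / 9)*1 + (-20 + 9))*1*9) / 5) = -321724 / 1125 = -285.98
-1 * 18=-18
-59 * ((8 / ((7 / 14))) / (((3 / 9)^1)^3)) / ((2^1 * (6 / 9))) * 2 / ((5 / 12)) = -458784 / 5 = -91756.80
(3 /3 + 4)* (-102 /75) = -34 /5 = -6.80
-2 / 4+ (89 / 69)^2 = 11081 / 9522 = 1.16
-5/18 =-0.28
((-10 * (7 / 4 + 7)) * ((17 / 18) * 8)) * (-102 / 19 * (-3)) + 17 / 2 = -404277 / 38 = -10638.87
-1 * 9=-9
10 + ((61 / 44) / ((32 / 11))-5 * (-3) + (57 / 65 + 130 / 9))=3054949 / 74880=40.80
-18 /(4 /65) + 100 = -385 /2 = -192.50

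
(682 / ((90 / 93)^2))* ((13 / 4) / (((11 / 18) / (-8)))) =-774566 / 25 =-30982.64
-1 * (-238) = 238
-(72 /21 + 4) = -52 /7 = -7.43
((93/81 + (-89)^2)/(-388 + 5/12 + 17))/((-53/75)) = 21389800/707073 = 30.25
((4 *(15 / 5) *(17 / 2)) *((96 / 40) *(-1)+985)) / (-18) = -83521 / 15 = -5568.07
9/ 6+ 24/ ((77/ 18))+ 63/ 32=22371/ 2464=9.08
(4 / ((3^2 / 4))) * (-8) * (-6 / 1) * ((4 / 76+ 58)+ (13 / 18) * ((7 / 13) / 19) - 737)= -29720704 / 513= -57935.10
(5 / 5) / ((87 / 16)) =16 / 87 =0.18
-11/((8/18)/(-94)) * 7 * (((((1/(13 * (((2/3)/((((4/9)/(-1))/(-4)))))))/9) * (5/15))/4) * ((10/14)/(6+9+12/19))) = 4465/50544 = 0.09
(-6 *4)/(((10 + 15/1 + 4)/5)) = -4.14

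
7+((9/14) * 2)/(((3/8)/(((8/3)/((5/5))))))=16.14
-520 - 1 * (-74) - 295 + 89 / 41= -30292 / 41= -738.83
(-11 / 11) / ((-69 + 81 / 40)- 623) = 40 / 27599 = 0.00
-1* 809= -809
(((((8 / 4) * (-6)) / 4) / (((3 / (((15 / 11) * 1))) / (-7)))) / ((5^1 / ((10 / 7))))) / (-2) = -15 / 11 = -1.36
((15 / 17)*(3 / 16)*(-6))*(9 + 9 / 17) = -10935 / 1156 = -9.46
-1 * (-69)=69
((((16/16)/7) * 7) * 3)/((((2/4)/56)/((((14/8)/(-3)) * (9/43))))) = -1764/43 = -41.02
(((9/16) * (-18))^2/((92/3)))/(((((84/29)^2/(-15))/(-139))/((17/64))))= 65192818815/295436288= 220.67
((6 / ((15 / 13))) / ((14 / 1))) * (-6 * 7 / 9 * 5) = -26 / 3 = -8.67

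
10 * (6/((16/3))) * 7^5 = 756315/4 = 189078.75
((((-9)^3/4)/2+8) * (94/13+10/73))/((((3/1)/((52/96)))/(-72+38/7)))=9672995/1314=7361.49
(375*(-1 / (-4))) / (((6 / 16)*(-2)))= -125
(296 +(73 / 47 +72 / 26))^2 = 33671149009 / 373321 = 90193.56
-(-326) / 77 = 326 / 77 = 4.23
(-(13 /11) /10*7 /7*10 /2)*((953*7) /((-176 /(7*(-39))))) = -23675379 /3872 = -6114.51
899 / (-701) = -899 / 701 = -1.28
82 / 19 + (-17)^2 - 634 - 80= -7993 / 19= -420.68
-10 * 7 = -70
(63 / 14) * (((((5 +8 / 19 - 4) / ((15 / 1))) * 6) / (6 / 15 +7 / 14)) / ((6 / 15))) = 135 / 19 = 7.11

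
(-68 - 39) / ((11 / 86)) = -9202 / 11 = -836.55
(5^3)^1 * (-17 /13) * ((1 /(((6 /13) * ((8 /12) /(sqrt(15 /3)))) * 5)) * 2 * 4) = -850 * sqrt(5) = -1900.66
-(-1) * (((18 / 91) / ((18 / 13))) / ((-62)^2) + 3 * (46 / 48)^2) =3558631 / 1291584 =2.76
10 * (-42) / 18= -70 / 3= -23.33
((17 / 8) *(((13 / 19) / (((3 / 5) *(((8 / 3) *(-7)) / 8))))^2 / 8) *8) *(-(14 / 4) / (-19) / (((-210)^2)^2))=2873 / 59760744019200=0.00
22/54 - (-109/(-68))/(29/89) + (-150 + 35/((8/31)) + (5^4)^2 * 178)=7404241738765/106488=69531231.11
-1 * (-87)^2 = -7569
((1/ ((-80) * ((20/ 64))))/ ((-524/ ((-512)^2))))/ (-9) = -65536/ 29475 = -2.22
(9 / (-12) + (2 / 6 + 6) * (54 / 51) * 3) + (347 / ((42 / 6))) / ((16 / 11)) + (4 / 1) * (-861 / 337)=27737429 / 641648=43.23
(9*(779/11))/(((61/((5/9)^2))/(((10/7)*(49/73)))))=3.09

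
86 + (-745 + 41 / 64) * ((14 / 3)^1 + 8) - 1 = -896981 / 96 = -9343.55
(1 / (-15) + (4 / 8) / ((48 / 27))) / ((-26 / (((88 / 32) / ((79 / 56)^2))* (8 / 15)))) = -111034 / 18254925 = -0.01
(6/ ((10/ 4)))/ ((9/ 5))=4/ 3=1.33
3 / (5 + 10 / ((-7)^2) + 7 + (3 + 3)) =147 / 892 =0.16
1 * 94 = 94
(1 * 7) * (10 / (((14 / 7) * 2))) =17.50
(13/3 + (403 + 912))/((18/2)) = 3958/27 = 146.59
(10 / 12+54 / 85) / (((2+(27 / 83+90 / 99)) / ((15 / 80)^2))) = 2051511 / 128514560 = 0.02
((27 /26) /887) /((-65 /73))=-1971 /1499030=-0.00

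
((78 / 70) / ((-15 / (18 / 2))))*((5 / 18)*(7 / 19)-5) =871 / 266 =3.27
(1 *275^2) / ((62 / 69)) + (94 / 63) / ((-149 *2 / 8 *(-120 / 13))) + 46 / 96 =5877938492711 / 69839280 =84163.79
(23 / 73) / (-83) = -23 / 6059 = -0.00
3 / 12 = 1 / 4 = 0.25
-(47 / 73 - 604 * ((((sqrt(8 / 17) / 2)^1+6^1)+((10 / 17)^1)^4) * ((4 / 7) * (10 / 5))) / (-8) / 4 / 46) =-492724908 / 140231759 - 151 * sqrt(34) / 5474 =-3.67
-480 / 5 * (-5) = 480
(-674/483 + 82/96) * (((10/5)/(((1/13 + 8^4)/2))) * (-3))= 54379/34292356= 0.00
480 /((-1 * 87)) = -160 /29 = -5.52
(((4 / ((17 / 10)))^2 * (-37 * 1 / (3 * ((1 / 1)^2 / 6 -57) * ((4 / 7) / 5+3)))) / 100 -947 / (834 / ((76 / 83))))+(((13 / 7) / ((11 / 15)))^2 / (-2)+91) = 34771091968950265 / 400785155841378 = 86.76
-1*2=-2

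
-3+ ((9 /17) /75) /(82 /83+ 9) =-1056726 /352325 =-3.00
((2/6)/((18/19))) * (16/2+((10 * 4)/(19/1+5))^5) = 96311/13122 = 7.34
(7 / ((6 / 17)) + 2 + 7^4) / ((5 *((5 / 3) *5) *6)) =14537 / 1500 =9.69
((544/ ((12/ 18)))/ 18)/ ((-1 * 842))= -68/ 1263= -0.05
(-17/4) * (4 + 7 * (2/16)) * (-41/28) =27183/896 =30.34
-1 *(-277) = 277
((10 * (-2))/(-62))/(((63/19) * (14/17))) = 1615/13671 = 0.12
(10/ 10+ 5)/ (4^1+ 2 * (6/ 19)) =57/ 44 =1.30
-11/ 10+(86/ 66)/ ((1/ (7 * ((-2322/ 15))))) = -155437/ 110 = -1413.06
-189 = -189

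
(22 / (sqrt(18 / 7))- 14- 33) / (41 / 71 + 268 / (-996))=-17679 / 116 + 64823*sqrt(14) / 5452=-107.92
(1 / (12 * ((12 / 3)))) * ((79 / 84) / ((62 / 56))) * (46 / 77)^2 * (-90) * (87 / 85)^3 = -27519498873 / 45150224350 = -0.61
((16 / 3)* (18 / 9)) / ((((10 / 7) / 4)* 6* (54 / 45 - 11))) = -32 / 63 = -0.51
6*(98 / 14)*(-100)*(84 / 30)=-11760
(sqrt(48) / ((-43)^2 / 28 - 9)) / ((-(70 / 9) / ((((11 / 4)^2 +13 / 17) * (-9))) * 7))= 36693 * sqrt(3) / 380086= 0.17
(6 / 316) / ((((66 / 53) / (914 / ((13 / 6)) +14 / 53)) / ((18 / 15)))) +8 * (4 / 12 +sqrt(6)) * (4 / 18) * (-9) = 404993 / 169455 - 16 * sqrt(6) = -36.80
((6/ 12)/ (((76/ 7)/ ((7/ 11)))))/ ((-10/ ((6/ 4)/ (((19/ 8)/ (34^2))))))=-2.14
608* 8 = 4864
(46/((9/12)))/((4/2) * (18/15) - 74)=-460/537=-0.86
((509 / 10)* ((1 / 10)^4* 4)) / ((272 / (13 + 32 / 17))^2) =32580581 / 534534400000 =0.00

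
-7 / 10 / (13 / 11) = -77 / 130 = -0.59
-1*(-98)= 98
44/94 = 22/47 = 0.47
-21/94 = -0.22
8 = 8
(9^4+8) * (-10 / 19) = -3457.37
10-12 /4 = 7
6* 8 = 48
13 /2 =6.50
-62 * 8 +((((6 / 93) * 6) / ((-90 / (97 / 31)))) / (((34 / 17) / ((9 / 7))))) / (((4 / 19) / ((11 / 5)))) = -333720019 / 672700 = -496.09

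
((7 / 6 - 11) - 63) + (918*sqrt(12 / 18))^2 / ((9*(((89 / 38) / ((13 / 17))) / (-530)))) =-5768457133 / 534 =-10802354.18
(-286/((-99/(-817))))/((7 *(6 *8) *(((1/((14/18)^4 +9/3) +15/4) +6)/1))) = -0.70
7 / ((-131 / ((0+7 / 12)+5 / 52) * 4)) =-371 / 40872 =-0.01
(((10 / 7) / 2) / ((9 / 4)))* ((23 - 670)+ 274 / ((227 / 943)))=743420 / 4767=155.95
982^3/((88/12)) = 1420449252/11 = 129131750.18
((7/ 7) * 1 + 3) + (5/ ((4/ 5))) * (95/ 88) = 3783/ 352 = 10.75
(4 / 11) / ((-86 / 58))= -116 / 473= -0.25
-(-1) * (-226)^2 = 51076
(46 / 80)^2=529 / 1600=0.33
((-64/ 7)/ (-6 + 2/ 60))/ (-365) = -0.00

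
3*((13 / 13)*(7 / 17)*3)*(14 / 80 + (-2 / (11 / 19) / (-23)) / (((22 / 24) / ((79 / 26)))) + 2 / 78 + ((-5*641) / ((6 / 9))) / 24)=-739.75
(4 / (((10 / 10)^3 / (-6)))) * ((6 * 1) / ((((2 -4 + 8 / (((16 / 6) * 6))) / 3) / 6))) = 1728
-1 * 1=-1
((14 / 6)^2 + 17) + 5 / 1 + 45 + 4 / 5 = 3296 / 45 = 73.24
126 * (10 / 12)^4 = 4375 / 72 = 60.76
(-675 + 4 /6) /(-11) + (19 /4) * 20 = 5158 /33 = 156.30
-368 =-368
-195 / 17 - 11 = -382 / 17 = -22.47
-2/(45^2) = -2/2025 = -0.00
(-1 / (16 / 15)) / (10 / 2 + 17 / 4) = -15 / 148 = -0.10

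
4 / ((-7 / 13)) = -52 / 7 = -7.43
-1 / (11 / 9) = -9 / 11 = -0.82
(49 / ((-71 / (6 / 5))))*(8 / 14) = -0.47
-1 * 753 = -753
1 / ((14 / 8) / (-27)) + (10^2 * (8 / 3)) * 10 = 55676 / 21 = 2651.24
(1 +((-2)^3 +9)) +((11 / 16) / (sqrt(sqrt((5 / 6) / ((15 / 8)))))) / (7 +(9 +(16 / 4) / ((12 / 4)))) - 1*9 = -7 +33*sqrt(6) / 1664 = -6.95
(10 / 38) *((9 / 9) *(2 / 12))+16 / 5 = 1849 / 570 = 3.24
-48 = -48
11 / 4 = 2.75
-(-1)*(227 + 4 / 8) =455 / 2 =227.50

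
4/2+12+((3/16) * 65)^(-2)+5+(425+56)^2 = 8798224756/38025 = 231380.01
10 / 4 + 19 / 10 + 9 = 67 / 5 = 13.40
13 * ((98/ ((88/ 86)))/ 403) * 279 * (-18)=-170667/ 11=-15515.18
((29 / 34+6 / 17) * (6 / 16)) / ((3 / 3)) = 123 / 272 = 0.45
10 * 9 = 90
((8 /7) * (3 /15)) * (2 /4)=4 /35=0.11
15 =15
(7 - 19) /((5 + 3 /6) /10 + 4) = -2.64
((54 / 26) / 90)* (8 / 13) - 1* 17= -14353 / 845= -16.99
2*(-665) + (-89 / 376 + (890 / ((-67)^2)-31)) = -2297247785 / 1687864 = -1361.04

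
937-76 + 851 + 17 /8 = 13713 /8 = 1714.12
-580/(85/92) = -10672/17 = -627.76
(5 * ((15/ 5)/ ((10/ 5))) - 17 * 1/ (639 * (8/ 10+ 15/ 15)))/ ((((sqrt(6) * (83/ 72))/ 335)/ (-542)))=-481312.83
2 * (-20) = -40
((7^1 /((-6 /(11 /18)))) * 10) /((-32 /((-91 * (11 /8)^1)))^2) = -385770385 /3538944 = -109.01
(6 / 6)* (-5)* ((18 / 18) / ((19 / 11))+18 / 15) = -169 / 19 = -8.89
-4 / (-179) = 4 / 179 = 0.02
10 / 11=0.91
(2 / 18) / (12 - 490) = -1 / 4302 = -0.00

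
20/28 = 5/7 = 0.71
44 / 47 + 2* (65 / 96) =5167 / 2256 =2.29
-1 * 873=-873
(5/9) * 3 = 5/3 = 1.67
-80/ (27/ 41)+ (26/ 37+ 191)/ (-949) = -121.68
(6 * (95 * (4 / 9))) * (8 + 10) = 4560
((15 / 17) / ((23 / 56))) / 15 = 56 / 391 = 0.14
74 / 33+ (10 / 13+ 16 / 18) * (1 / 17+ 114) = 4186888 / 21879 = 191.37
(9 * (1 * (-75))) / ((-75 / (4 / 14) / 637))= 1638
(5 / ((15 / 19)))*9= 57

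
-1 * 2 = -2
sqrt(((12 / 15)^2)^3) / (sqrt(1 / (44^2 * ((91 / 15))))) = 2816 * sqrt(1365) / 1875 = 55.49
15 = 15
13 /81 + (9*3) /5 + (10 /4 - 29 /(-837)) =203269 /25110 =8.10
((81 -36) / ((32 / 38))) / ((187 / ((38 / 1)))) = 16245 / 1496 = 10.86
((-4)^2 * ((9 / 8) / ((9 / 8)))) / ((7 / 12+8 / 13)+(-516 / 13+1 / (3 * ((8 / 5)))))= -4992 / 11945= -0.42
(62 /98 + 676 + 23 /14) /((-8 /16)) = -66471 /49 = -1356.55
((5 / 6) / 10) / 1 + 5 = 61 / 12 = 5.08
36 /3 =12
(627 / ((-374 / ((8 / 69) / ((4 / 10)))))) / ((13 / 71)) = -13490 / 5083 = -2.65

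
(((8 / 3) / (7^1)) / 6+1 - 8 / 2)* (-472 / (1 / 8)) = 698560 / 63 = 11088.25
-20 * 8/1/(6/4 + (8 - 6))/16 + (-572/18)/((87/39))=-31246/1827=-17.10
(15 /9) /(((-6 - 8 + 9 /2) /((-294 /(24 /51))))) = 4165 /38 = 109.61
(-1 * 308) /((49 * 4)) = -1.57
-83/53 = -1.57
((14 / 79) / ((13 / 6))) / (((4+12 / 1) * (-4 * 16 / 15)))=-0.00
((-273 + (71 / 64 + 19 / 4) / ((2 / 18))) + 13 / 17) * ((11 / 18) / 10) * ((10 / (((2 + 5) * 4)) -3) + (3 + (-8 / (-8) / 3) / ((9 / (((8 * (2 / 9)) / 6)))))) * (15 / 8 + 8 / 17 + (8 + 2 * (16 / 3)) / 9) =-554233836299 / 25395793920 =-21.82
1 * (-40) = -40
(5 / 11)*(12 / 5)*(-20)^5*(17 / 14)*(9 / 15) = -195840000 / 77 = -2543376.62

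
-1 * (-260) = 260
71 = 71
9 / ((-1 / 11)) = -99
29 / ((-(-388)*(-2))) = -29 / 776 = -0.04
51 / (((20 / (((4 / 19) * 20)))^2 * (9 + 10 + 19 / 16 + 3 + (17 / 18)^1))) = 117504 / 1254475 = 0.09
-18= -18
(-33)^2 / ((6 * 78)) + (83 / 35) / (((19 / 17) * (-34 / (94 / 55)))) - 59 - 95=-288669877 / 1901900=-151.78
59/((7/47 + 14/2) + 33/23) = 63779/9279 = 6.87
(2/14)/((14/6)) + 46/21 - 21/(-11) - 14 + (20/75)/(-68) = -450963/45815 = -9.84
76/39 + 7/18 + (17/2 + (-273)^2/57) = 2930723/2223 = 1318.36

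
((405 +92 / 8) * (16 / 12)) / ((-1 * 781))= -0.71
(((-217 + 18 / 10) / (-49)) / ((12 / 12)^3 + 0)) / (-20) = -269 / 1225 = -0.22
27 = 27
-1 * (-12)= 12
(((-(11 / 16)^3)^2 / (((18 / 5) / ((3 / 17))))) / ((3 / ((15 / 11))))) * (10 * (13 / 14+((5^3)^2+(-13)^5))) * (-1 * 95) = 9522889362806875 / 11978932224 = 794969.80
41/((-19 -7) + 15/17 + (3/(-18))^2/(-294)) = -1.63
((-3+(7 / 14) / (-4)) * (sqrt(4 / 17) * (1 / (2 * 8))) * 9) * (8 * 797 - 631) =-1292625 * sqrt(17) / 1088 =-4898.56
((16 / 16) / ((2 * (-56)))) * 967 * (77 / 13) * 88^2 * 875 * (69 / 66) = -362271673.08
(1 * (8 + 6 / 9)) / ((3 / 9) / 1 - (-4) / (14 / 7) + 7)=13 / 14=0.93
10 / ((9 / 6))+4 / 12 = 7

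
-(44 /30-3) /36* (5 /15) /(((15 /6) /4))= 46 /2025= 0.02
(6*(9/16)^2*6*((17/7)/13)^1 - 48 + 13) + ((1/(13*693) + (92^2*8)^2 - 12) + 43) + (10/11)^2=29079071099638121/6342336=4584914942.95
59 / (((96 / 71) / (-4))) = -4189 / 24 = -174.54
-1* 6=-6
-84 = -84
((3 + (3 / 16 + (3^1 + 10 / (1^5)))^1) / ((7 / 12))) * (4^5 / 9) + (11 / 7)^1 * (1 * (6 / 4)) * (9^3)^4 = 27960524244227 / 42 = 665726767719.69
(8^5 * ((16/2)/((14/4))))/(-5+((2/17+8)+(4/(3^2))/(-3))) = 240648192/9541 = 25222.53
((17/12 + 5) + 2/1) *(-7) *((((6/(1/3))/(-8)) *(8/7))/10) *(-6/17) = -909/170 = -5.35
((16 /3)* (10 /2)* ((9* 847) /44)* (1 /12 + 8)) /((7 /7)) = 37345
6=6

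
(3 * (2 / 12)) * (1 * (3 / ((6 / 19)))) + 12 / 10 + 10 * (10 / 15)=757 / 60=12.62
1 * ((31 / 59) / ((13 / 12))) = 372 / 767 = 0.49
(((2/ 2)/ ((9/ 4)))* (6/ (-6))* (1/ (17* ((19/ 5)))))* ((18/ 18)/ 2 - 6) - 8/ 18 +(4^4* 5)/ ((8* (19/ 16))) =130166/ 969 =134.33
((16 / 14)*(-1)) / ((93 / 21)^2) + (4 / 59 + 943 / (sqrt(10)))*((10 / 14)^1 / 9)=-188932 / 3572037 + 943*sqrt(10) / 126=23.61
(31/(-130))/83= -31/10790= -0.00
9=9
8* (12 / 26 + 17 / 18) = 1316 / 117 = 11.25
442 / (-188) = -221 / 94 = -2.35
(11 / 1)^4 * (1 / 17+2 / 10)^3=253.85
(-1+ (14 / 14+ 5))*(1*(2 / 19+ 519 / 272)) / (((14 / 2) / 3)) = 156075 / 36176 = 4.31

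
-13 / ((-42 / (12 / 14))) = 13 / 49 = 0.27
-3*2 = -6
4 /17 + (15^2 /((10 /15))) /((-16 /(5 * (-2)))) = 211.17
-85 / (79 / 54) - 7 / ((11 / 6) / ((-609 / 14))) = 93843 / 869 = 107.99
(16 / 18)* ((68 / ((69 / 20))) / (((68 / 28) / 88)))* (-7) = -2759680 / 621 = -4443.93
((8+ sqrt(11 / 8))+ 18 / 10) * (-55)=-603.49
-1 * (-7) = 7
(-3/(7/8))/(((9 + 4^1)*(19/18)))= -432/1729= -0.25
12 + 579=591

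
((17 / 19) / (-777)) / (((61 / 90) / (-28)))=2040 / 42883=0.05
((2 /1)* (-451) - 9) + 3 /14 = -12751 /14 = -910.79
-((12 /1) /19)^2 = -144 /361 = -0.40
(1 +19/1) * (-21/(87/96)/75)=-896/145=-6.18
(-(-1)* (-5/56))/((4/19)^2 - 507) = 1805/10248616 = 0.00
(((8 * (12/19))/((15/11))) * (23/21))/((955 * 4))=2024/1905225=0.00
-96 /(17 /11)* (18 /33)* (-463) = 266688 /17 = 15687.53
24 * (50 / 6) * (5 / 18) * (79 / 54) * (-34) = -2763.37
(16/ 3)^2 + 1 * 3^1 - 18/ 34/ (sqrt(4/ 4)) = 4730/ 153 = 30.92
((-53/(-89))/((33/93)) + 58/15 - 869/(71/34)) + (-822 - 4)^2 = 710936735567/1042635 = 681865.40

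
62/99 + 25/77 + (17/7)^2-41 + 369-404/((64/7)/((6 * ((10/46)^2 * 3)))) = 6102584839/20529432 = 297.26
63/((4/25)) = 1575/4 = 393.75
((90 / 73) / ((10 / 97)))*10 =8730 / 73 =119.59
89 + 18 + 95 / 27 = 2984 / 27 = 110.52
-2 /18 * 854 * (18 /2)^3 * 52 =-3597048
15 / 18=5 / 6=0.83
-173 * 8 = -1384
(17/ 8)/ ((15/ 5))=0.71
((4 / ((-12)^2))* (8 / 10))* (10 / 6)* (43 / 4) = 43 / 108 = 0.40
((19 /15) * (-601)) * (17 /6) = -194123 /90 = -2156.92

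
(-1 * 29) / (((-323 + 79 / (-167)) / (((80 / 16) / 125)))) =4843 / 1350500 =0.00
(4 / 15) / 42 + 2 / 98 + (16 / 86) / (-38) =39383 / 1801485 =0.02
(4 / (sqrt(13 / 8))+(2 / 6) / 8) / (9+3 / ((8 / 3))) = 1 / 243+64 *sqrt(26) / 1053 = 0.31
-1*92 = -92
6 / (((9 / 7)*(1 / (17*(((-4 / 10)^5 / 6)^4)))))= 15597568 / 23174285888671875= 0.00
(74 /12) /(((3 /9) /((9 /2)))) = 333 /4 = 83.25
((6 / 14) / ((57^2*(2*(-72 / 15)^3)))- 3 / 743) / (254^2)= -628891339 / 10047232781881344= -0.00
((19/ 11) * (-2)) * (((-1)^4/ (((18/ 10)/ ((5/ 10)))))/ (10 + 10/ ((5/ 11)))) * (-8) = 95/ 396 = 0.24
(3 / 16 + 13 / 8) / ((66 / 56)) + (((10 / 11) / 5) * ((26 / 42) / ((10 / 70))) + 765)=101287 / 132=767.33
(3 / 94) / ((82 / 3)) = 9 / 7708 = 0.00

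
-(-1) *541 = 541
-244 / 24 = -10.17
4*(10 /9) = 40 /9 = 4.44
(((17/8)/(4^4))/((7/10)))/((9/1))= 85/64512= 0.00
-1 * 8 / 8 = -1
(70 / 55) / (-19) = -14 / 209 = -0.07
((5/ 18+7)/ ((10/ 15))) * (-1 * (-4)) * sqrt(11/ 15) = 131 * sqrt(165)/ 45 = 37.39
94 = 94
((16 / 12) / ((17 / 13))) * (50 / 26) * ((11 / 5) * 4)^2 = 7744 / 51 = 151.84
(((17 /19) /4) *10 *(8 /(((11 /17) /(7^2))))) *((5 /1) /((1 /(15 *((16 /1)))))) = 339864000 /209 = 1626143.54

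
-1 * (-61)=61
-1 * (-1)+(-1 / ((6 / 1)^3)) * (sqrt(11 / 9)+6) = 35 / 36 - sqrt(11) / 648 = 0.97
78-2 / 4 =77.50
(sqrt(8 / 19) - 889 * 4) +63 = -3493 +2 * sqrt(38) / 19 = -3492.35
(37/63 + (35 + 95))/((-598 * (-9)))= 8227/339066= 0.02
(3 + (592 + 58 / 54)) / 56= 10.64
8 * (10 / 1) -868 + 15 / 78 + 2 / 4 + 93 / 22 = -223961 / 286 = -783.08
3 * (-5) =-15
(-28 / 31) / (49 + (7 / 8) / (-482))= -0.02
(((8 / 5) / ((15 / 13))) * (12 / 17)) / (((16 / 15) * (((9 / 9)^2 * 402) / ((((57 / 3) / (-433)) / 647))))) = -247 / 1595459945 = -0.00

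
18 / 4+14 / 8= 25 / 4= 6.25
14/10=7/5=1.40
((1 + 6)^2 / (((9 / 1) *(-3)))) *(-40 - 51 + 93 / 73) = 320950 / 1971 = 162.84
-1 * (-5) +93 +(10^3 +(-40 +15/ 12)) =4237/ 4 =1059.25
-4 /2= -2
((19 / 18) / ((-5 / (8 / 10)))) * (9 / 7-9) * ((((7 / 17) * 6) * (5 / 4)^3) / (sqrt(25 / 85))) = 171 * sqrt(85) / 136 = 11.59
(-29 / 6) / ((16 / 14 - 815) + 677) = 0.04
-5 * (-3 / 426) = 5 / 142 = 0.04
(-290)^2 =84100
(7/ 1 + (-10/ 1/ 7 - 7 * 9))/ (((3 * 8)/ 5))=-335/ 28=-11.96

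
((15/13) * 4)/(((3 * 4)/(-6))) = -30/13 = -2.31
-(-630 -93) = 723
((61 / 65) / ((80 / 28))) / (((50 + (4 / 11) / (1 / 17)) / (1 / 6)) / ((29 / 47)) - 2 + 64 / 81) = 11033253 / 18310622200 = 0.00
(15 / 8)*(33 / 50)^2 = 3267 / 4000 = 0.82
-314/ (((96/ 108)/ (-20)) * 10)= 1413/ 2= 706.50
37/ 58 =0.64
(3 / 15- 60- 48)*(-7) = 3773 / 5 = 754.60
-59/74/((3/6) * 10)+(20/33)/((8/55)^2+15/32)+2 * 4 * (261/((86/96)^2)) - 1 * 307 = 223460150111291/97330490970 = 2295.89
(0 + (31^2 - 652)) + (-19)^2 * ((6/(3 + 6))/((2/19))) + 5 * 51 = 8551/3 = 2850.33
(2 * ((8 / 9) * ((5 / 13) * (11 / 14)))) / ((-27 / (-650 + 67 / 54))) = 7707260 / 597051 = 12.91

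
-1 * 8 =-8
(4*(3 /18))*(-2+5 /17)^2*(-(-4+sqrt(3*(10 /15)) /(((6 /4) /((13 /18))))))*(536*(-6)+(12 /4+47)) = -20386.18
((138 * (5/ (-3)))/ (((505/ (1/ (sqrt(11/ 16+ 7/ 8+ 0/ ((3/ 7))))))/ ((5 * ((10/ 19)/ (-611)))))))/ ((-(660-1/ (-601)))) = -1105840/ 465088592449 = -0.00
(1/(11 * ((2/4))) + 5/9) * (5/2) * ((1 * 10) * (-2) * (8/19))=-29200/1881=-15.52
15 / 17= 0.88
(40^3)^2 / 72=512000000 / 9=56888888.89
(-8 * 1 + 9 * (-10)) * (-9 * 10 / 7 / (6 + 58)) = 315 / 16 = 19.69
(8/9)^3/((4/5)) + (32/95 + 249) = 17328623/69255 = 250.21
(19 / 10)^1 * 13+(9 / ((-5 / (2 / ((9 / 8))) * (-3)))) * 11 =1093 / 30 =36.43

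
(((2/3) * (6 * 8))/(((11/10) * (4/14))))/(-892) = -0.11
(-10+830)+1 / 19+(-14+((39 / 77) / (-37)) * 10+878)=91152043 / 54131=1683.92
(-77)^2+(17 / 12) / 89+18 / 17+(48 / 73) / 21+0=5930.11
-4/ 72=-1/ 18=-0.06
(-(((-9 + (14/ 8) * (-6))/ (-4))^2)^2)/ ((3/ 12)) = -2313441/ 1024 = -2259.22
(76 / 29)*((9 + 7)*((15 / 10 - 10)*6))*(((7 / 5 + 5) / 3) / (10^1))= -330752 / 725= -456.21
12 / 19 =0.63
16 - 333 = -317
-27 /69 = -9 /23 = -0.39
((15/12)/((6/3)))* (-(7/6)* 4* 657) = -7665/4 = -1916.25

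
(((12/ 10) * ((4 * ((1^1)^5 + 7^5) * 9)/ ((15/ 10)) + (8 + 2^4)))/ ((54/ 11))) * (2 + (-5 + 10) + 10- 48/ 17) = 118828424/ 85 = 1397981.46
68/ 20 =17/ 5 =3.40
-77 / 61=-1.26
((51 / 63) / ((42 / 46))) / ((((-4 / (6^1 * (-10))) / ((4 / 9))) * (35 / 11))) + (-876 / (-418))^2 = 2528155208 / 404529741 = 6.25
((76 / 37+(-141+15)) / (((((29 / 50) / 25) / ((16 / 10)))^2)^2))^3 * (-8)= 3160473012011008000000000000000000000000000000000000 / 17921780213706623333773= 176348162644795195012203900000.00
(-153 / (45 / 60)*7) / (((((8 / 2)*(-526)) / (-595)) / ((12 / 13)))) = -372.77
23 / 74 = 0.31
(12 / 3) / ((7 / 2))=8 / 7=1.14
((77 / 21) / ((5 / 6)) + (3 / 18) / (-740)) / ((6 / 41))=160187 / 5328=30.07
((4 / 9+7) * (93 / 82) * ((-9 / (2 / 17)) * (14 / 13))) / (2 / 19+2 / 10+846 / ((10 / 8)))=-454461 / 442390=-1.03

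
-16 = -16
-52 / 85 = -0.61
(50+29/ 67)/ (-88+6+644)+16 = 605843/ 37654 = 16.09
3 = 3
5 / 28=0.18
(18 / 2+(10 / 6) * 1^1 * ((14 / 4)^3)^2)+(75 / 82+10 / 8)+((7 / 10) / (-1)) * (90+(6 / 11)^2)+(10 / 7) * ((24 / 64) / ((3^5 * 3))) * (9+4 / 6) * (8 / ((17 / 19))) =414781365138221 / 137718947520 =3011.80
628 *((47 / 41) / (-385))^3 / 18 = -32600422 / 35397799754625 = -0.00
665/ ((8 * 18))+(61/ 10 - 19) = -5963/ 720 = -8.28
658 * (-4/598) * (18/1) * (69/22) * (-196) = 6964272/143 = 48701.20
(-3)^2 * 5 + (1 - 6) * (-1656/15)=597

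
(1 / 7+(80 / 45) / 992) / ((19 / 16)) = 4520 / 37107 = 0.12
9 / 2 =4.50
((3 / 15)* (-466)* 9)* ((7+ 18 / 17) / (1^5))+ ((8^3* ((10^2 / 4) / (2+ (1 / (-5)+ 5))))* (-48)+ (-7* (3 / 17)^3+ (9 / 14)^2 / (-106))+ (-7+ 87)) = -49521858148477 / 510362440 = -97032.72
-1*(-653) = 653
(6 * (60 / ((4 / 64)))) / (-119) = -5760 / 119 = -48.40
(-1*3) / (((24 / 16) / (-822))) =1644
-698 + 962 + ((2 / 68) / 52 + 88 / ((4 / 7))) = 739025 / 1768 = 418.00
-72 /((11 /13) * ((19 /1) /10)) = -9360 /209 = -44.78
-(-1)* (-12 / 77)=-12 / 77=-0.16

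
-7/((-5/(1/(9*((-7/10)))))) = -2/9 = -0.22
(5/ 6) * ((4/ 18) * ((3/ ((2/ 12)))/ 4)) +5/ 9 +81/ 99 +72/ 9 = 2021/ 198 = 10.21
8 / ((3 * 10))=4 / 15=0.27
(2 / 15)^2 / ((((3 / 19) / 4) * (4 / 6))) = 152 / 225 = 0.68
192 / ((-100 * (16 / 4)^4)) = -3 / 400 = -0.01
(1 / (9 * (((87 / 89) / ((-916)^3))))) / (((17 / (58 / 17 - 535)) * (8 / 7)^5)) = 162334540488782039 / 115858944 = 1401139479.48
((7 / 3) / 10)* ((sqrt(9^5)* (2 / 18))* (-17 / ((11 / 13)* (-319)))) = 13923 / 35090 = 0.40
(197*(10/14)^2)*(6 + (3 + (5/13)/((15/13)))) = 19700/21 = 938.10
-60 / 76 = -15 / 19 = -0.79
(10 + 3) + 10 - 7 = 16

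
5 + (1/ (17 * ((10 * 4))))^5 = 726966784000001/ 145393356800000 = 5.00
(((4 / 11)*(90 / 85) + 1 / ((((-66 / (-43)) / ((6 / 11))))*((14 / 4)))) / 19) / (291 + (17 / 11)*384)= 7006 / 241969959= 0.00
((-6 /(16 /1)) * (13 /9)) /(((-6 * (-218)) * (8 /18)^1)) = -13 /13952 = -0.00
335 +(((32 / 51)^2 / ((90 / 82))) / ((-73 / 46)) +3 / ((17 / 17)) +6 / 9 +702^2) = 4213549558396 / 8544285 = 493142.44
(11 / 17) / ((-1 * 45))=-11 / 765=-0.01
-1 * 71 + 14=-57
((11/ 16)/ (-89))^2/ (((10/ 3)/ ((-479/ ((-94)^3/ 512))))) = 0.00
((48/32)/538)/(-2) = -3/2152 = -0.00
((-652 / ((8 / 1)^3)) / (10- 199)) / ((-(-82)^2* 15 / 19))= -3097 / 2440005120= -0.00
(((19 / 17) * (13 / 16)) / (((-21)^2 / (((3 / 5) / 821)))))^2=61009 / 26940075001862400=0.00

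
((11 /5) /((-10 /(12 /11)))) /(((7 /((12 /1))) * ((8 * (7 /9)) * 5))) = -81 /6125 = -0.01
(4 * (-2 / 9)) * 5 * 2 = -80 / 9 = -8.89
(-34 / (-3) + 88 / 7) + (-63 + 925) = 18604 / 21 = 885.90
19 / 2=9.50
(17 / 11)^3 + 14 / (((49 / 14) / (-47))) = -245315 / 1331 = -184.31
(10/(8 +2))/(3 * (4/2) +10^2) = 0.01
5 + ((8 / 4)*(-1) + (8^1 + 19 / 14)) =173 / 14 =12.36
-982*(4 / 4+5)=-5892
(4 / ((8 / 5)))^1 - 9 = -13 / 2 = -6.50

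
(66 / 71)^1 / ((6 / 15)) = 165 / 71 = 2.32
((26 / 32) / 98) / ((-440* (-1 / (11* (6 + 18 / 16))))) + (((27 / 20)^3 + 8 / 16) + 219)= 2784289469 / 12544000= 221.96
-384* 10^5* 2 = -76800000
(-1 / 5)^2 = 1 / 25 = 0.04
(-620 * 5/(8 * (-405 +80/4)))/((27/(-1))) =-0.04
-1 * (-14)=14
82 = 82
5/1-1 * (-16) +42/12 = 49/2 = 24.50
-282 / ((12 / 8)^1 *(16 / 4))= -47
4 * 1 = 4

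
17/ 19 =0.89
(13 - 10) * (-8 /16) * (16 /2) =-12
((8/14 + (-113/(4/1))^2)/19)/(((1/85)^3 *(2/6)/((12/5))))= 98876949975/532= 185858928.52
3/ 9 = 1/ 3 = 0.33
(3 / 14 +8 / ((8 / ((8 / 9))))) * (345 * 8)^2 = 58824800 / 7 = 8403542.86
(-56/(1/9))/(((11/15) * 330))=-2.08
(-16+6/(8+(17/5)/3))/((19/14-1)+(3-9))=29428/10823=2.72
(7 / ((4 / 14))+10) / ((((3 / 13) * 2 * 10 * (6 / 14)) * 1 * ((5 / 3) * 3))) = 2093 / 600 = 3.49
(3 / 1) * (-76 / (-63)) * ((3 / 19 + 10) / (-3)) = -772 / 63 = -12.25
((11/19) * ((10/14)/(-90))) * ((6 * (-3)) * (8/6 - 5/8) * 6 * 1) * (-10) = -935/266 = -3.52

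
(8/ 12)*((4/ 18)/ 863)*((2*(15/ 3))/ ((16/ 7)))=35/ 46602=0.00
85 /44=1.93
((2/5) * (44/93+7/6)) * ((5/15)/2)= 0.11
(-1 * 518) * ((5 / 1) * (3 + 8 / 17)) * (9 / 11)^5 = -9023277690 / 2737867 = -3295.73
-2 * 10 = -20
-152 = -152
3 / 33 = 0.09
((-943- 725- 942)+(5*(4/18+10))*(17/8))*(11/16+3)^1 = -2656475/288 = -9223.87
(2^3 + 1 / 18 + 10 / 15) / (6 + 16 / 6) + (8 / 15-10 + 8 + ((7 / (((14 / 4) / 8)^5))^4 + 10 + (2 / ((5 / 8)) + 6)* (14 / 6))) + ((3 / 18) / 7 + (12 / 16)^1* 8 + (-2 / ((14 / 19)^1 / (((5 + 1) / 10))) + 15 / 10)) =314320713418654563992887583 / 8640561948096260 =36377346208.13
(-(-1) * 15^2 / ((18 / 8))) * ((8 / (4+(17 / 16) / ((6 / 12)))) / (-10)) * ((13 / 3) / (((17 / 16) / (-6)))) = 319.62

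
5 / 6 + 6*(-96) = -3451 / 6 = -575.17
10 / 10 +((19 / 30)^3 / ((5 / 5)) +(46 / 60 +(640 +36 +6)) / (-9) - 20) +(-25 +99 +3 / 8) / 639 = -90571093 / 958500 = -94.49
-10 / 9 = -1.11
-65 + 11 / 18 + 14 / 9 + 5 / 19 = -7133 / 114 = -62.57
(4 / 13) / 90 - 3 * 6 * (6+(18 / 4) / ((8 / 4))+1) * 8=-1332.00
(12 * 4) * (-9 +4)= -240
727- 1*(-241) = 968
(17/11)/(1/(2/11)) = 34/121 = 0.28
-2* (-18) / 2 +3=21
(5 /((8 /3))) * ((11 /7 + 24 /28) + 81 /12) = 3855 /224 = 17.21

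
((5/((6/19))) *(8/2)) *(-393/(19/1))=-1310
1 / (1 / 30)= 30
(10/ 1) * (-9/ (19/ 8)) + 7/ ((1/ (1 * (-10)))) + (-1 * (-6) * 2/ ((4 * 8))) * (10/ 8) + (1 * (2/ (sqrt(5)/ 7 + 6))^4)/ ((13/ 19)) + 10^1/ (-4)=-8316437513386823543/ 75667657501970144-216921629568 * sqrt(5)/ 124453384049293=-109.91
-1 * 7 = -7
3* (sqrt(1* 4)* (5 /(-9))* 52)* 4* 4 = -8320 /3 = -2773.33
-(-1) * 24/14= 12/7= 1.71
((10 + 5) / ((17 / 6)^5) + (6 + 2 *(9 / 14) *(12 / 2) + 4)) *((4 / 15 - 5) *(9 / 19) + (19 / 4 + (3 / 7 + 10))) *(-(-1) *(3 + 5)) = 12173149194856 / 6609434335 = 1841.78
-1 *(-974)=974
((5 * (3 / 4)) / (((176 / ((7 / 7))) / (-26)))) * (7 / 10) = -273 / 704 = -0.39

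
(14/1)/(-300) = -0.05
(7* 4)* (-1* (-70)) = 1960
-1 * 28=-28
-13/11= -1.18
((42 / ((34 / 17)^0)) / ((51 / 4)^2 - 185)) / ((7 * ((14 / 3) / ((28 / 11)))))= -576 / 3949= -0.15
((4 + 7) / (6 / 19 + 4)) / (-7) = -209 / 574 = -0.36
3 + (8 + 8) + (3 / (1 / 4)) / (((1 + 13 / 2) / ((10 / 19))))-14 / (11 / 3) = 3349 / 209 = 16.02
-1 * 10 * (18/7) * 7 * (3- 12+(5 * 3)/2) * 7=1890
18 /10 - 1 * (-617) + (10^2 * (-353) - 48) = -173646 /5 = -34729.20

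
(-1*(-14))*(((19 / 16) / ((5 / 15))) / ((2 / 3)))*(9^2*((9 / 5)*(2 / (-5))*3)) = -2617839 / 200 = -13089.20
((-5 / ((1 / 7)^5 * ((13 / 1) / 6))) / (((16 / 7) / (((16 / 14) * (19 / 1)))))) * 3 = -14369985 / 13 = -1105383.46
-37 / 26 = -1.42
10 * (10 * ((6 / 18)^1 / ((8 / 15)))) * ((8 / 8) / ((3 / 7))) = 875 / 6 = 145.83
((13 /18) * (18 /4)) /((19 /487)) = 6331 /76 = 83.30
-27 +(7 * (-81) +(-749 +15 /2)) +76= -2519 /2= -1259.50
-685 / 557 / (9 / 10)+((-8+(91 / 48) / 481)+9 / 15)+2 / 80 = -25930261 / 2967696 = -8.74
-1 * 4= -4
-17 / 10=-1.70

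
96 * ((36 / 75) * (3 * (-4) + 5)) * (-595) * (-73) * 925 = -12959614080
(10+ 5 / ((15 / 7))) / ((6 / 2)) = 37 / 9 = 4.11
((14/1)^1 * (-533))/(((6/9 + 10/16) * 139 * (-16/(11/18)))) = 41041/25854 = 1.59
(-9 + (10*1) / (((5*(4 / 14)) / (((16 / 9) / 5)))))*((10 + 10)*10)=-11720 / 9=-1302.22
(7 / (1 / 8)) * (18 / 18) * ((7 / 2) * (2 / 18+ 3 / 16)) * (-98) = -103243 / 18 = -5735.72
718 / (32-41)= -718 / 9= -79.78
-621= -621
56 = 56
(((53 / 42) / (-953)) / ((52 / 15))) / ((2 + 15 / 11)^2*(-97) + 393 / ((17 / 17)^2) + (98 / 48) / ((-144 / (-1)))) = 13852080 / 25547165824453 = 0.00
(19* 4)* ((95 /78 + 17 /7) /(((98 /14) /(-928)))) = -70210624 /1911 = -36740.25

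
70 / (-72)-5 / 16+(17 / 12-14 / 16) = -107 / 144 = -0.74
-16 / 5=-3.20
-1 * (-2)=2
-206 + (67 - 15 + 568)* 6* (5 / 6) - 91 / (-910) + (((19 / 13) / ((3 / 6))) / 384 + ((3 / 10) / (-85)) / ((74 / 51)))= 6681910039 / 2308800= 2894.11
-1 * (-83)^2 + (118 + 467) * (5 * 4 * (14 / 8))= 13586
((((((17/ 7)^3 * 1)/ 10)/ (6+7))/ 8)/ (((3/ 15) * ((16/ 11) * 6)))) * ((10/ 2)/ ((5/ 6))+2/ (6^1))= 1026817/ 20547072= 0.05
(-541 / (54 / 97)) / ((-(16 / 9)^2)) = 157431 / 512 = 307.48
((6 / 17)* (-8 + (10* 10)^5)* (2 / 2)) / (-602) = -29999999976 / 5117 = -5862810.24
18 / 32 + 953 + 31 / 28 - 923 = 3547 / 112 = 31.67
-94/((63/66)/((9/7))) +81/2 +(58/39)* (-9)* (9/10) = -625269/6370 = -98.16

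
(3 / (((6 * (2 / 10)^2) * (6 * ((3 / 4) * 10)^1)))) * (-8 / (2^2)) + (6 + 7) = 112 / 9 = 12.44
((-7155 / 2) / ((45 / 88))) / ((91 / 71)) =-496716 / 91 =-5458.42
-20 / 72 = -5 / 18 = -0.28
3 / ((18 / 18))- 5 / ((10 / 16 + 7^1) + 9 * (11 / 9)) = 407 / 149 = 2.73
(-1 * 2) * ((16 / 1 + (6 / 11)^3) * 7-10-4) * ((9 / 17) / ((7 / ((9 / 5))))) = -610740 / 22627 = -26.99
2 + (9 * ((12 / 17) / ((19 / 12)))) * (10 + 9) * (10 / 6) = 2194 / 17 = 129.06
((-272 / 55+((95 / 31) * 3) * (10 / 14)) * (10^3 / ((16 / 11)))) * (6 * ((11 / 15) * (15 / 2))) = 15964575 / 434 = 36784.74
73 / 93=0.78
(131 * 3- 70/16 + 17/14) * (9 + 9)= 196479/28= 7017.11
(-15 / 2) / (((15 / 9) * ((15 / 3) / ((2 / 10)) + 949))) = -9 / 1948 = -0.00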